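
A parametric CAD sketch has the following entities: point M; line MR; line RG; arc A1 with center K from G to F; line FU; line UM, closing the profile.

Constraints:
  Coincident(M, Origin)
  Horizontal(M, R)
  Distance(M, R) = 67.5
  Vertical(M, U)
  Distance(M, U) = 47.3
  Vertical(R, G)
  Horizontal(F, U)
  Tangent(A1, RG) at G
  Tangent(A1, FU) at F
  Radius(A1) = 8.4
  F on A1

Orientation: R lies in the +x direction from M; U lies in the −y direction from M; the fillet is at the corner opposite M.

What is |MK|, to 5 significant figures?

70.753

M is at the origin; M and R share the same y with |MR| = 67.5 and R on the +x side, so R = (67.500, 0.0000). M and U share the same x with |MU| = 47.3 and U on the −y side, so U = (0.0000, -47.300). The virtual corner opposite M is at (67.500, -47.300). Tangency of A1 to RG means the radius KG is perpendicular to RG and A1 meets FU tangentially, so KF is at right angles to FU, with radius 8.4, so the center K sits 8.4 in from both sides at K = (59.100, -38.900). Then |MK| = |K − M| = 70.753.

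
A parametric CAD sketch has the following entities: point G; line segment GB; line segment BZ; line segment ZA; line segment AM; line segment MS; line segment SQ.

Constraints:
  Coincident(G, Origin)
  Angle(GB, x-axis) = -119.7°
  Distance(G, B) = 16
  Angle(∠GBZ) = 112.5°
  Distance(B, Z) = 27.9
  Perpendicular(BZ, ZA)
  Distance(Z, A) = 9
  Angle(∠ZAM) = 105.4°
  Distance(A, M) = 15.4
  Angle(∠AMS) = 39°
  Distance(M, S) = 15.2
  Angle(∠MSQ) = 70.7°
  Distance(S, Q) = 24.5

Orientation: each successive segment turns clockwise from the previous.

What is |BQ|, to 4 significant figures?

41.55

G is at the origin; GB runs at -119.7° with length 16.0, so B = (-7.927, -13.90). ∠GBZ = 112.5° gives BZ at 172.8° from the x-axis; with |BZ| = 27.9, Z = (-35.61, -10.40). The perpendicularity gives ZA at right angles to BZ, so ZA runs at 82.80°; with |ZA| = 9.0, A = (-34.48, -1.472). ∠ZAM = 105.4° gives AM at 8.200° from the x-axis; with |AM| = 15.4, M = (-19.24, 0.7242). ∠AMS = 39.0° gives MS at -132.8° from the x-axis; with |MS| = 15.2, S = (-29.56, -10.43). ∠MSQ = 70.7° gives SQ at 117.9° from the x-axis; with |SQ| = 24.5, Q = (-41.03, 11.22). Then |BQ| = |Q − B| = 41.55.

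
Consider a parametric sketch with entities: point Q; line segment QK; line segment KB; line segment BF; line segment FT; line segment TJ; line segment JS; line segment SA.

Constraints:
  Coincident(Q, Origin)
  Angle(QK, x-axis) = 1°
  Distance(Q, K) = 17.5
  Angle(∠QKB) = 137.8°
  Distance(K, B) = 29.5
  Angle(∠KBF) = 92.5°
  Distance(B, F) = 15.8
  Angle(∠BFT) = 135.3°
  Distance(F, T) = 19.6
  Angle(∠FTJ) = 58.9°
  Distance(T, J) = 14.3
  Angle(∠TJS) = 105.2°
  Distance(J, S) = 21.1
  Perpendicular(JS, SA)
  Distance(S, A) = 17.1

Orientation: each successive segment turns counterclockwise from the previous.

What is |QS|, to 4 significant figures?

44.24

∠FTJ = 58.9° gives TJ at -63.50° from the x-axis; with |TJ| = 14.3, J = (15.54, 21.25). ∠TJS = 105.2° gives JS at 11.30° from the x-axis; with |JS| = 21.1, S = (36.23, 25.39). Then |QS| = |S − Q| = 44.24.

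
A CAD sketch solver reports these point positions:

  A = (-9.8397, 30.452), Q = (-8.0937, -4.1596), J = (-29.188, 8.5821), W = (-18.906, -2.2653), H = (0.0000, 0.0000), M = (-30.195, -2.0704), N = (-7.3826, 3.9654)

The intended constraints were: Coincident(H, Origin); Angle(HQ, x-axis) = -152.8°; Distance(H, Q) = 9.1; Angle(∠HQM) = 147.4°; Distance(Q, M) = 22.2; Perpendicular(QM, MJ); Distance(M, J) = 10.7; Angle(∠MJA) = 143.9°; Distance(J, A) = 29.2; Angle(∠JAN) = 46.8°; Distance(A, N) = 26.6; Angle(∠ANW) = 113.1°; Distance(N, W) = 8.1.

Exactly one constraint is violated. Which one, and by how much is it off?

Distance(N, W) = 8.1 — off by 5.00.

H = (0.00, 0.00) ✓; HQ at -152.8° ✓; |HQ| = 9.100 ✓; ∠HQM = 147.4° ✓; |QM| = 22.20 ✓; ∠(QM, MJ) = 90.00° ✓; |MJ| = 10.70 ✓; ∠MJA = 143.9° ✓; |JA| = 29.20 ✓; ∠JAN = 46.80° ✓; |AN| = 26.60 ✓; ∠ANW = 113.1° ✓; |NW| = 13.10 ✗.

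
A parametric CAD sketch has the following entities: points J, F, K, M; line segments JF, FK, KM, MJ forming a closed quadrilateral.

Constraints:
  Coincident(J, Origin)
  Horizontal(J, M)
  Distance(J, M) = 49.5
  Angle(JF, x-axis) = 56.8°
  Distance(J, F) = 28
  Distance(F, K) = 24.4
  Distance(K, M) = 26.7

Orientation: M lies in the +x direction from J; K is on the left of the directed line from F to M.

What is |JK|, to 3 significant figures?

46.8

J is at the origin; JM is horizontal with |JM| = 49.5 and M in +x, so M = (49.5, 0). JF runs at 56.8° with |JF| = 28.0, so F = (15.3, 23.4). K is determined by |FK| = 24.4 and |KM| = 26.7 together: it lies at the intersection of circle(F, 24.4) and circle(M, 26.7). With |FM| = 41.4, the foot of the radical line on FM is 19.3 from F and the perpendicular offset is √(24.4² − 19.3²) = 14.9. Taking the left-of-FM solution: K = (39.7, 24.8).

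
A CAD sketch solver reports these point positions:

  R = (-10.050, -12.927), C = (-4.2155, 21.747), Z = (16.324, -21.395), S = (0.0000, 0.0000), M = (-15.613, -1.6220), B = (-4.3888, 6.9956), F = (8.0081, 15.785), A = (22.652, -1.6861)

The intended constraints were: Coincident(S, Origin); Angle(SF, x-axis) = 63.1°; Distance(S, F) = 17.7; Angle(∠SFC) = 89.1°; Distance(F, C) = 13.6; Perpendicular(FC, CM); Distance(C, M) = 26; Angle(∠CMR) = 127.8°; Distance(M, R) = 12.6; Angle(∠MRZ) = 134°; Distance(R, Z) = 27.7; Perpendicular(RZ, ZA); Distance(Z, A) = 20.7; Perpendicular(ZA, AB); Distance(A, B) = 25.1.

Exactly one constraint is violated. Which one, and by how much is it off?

Distance(A, B) = 25.1 — off by 3.30.

S = (0.00, 0.00) ✓; SF at 63.10° ✓; |SF| = 17.70 ✓; ∠SFC = 89.10° ✓; |FC| = 13.60 ✓; ∠(FC, CM) = 90.00° ✓; |CM| = 26.00 ✓; ∠CMR = 127.8° ✓; |MR| = 12.60 ✓; ∠MRZ = 134.0° ✓; |RZ| = 27.70 ✓; ∠(RZ, ZA) = 90.00° ✓; |ZA| = 20.70 ✓; ∠(ZA, AB) = 90.00° ✓; |AB| = 28.40 ✗.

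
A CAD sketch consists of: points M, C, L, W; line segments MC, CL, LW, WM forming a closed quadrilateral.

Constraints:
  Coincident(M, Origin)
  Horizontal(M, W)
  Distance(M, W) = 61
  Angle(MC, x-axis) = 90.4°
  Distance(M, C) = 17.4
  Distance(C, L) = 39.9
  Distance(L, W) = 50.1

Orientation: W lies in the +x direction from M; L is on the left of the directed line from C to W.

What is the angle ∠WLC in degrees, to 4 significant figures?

89.09°

Checks: |CL| = 39.90 ✓; |LW| = 50.10 ✓.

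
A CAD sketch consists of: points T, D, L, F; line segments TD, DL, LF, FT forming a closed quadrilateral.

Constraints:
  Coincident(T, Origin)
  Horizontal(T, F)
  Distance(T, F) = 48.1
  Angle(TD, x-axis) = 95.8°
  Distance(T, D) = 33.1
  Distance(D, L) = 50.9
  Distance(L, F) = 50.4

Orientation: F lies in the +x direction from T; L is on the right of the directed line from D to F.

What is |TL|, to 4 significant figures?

17.81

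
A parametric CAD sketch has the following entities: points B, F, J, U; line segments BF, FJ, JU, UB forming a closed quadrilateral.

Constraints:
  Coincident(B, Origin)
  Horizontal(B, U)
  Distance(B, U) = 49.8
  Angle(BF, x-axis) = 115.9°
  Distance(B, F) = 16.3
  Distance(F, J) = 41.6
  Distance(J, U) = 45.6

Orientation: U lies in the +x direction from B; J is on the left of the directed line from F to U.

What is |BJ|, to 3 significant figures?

47.3

B is at the origin; B and U share the same y with |BU| = 49.8 and U in +x, so U = (49.8, 0). BF runs at 115.9° with |BF| = 16.3, so F = (-7.12, 14.7). J is determined by |FJ| = 41.6 and |JU| = 45.6 together: it lies at the intersection of circle(F, 41.6) and circle(U, 45.6). With |FU| = 58.8, the foot of the radical line on FU is 26.4 from F and the perpendicular offset is √(41.6² − 26.4²) = 32.1. Taking the left-of-FU solution: J = (26.5, 39.2).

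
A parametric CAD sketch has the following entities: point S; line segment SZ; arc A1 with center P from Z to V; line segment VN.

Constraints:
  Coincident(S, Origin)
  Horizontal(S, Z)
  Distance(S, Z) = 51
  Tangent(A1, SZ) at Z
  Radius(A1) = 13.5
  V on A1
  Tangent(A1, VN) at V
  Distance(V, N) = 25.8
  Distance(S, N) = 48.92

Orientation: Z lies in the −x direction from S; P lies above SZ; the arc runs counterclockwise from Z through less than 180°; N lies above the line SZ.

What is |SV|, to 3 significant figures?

39.3

Checks: |PV| = 13.50 ✓; ∠(PV, VN) = 90.00° ✓; |VN| = 25.80 ✓; |SN| = 48.92 ✓.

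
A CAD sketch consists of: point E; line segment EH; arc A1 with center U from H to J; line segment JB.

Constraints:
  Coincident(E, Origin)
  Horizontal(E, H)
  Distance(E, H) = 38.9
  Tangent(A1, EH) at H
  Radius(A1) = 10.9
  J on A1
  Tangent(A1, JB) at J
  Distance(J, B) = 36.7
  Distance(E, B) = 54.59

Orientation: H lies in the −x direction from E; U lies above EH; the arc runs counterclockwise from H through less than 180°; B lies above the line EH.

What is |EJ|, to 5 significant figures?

29.961

E is at the origin; EH is horizontal with |EH| = 38.9 and H on the −x side, so H = (-38.900, 0.0000). A1 meets EH tangentially, so UH is at right angles to EH, so U = H + (0, 10.9) = (-38.900, 10.900). Since UJ ⟂ JB (tangency), |UB| = √(10.9² + 36.7²) = 38.284 regardless of where J sits on A1. So B lies on both circle(E, 54.59) and circle(U, 38.284); the above-EH intersection is B = (-27.176, 47.345). J is the foot of the tangent from B: J = (-28.003, 10.654).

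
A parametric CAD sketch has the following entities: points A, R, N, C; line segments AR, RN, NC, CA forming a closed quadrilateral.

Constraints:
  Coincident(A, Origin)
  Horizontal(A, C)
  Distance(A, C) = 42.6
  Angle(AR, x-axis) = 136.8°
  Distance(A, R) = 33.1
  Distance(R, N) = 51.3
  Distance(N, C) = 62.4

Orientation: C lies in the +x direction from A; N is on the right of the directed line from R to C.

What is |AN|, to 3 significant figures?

30.6

Checks: |RN| = 51.30 ✓; |NC| = 62.40 ✓.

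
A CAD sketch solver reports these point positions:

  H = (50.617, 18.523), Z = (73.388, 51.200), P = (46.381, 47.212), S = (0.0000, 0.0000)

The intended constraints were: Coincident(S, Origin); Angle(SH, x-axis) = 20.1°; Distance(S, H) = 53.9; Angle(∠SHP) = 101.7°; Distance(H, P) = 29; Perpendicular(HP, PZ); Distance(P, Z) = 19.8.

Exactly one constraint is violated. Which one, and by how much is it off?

Distance(P, Z) = 19.8 — off by 7.50.

S = (0.00, 0.00) ✓; SH at 20.10° ✓; |SH| = 53.90 ✓; ∠SHP = 101.7° ✓; |HP| = 29.00 ✓; ∠(HP, PZ) = 90.00° ✓; |PZ| = 27.30 ✗.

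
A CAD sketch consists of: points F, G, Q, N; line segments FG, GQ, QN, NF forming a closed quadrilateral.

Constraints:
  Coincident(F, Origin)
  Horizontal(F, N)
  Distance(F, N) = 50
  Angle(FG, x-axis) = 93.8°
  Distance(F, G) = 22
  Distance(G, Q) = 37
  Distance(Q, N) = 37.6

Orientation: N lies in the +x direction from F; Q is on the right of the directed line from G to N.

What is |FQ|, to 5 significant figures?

18.328

Checks: |GQ| = 37.00 ✓; |QN| = 37.60 ✓.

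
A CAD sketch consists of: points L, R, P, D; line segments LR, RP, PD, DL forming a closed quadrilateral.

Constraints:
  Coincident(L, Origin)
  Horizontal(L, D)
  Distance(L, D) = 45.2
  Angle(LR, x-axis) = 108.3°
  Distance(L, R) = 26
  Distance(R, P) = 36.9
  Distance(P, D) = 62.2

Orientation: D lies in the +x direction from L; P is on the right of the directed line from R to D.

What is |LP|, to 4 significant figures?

19.60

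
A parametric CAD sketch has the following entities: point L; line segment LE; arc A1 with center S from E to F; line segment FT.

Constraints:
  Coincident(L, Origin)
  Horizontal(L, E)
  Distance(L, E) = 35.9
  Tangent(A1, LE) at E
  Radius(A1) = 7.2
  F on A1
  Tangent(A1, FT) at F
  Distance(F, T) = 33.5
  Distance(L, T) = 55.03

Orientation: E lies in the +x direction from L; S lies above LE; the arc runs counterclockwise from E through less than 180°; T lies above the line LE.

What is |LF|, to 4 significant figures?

43.81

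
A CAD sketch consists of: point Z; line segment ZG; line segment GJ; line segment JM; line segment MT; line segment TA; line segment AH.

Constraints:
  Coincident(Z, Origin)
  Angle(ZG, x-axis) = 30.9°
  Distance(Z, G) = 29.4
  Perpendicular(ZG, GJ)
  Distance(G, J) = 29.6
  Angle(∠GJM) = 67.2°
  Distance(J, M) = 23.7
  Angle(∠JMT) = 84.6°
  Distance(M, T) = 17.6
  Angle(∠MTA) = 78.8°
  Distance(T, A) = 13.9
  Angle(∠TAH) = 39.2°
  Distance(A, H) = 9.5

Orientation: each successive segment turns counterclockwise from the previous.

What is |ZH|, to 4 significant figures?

21.92

Z is at the origin; ZG runs at 30.9° with length 29.4, so G = (25.23, 15.10). The perpendicularity gives GJ at right angles to ZG, so GJ runs at 120.9°; with |GJ| = 29.6, J = (10.03, 40.50). ∠GJM = 67.2° gives JM at -126.3° from the x-axis; with |JM| = 23.7, M = (-4.004, 21.40). ∠JMT = 84.6° gives MT at -30.90° from the x-axis; with |MT| = 17.6, T = (11.10, 12.36). ∠MTA = 78.8° gives TA at 70.30° from the x-axis; with |TA| = 13.9, A = (15.78, 25.44). ∠TAH = 39.2° gives AH at -148.9° from the x-axis; with |AH| = 9.5, H = (7.649, 20.54). Then |ZH| = |H − Z| = 21.92.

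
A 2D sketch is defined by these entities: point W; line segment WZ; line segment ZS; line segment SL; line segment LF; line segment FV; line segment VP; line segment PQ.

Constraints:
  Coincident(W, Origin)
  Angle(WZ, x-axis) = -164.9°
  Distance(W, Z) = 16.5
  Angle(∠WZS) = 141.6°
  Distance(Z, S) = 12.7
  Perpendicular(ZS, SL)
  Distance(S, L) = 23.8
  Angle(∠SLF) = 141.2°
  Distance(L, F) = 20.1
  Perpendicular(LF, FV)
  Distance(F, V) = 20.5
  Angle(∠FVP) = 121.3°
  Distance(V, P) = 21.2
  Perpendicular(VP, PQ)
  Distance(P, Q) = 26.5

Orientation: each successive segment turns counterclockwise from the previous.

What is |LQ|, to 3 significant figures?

14.7

W is at the origin; WZ runs at -164.9° with length 16.5, so Z = (-15.9, -4.30). ∠WZS = 141.6° gives ZS at -126° from the x-axis; with |ZS| = 12.7, S = (-23.5, -14.5). ZS ⟂ SL, so SL runs at -36.5°; with |SL| = 23.8, L = (-4.35, -28.7). ∠SLF = 141.2° gives LF at 2.30° from the x-axis; with |LF| = 20.1, F = (15.7, -27.9). The perpendicularity gives FV at right angles to LF, so FV runs at 92.3°; with |FV| = 20.5, V = (14.9, -7.37). ∠FVP = 121.3° gives VP at 151° from the x-axis; with |VP| = 21.2, P = (-3.63, 2.90). VP ⟂ PQ, so PQ runs at -119°; with |PQ| = 26.5, Q = (-16.5, -20.3). Then |LQ| = |Q − L| = 14.7.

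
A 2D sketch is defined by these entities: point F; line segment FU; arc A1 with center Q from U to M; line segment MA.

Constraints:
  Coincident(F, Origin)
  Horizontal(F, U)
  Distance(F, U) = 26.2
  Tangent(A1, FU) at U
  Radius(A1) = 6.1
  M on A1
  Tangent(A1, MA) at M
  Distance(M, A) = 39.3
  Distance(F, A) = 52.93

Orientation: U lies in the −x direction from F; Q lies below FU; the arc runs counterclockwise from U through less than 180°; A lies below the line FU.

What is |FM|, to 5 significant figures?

32.985

F is at the origin; FU is horizontal with |FU| = 26.2 and U on the −x side, so U = (-26.200, 0.0000). The tangent condition forces QU to be normal to FU, so Q = U + (0, -6.1) = (-26.200, -6.1000). Since QM ⟂ MA (tangency), |QA| = √(6.1² + 39.3²) = 39.771 regardless of where M sits on A1. So A lies on both circle(F, 52.93) and circle(Q, 39.771); the below-FU intersection is A = (-26.411, -45.870). M is the foot of the tangent from A: M = (-32.233, -7.0037).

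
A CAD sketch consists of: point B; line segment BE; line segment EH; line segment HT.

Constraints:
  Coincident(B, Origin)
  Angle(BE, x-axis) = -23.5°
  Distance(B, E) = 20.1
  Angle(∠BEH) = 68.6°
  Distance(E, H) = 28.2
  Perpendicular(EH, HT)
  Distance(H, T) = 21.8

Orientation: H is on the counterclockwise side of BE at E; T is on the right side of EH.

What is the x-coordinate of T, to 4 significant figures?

41.25

B is at the origin; BE runs at -23.5° with length 20.1, so E = 20.1·(cos -23.5°, sin -23.5°) = (18.43, -8.015). ∠BEH = 68.6°, so EH runs at -23.5° + (180° − 68.6°) = 87.90° from the x-axis; with |EH| = 28.2, H = E + 28.2·(cos 87.90°, sin 87.90°) = (19.47, 20.17). EH is perpendicular to HT; with |HT| = 21.8 on the right of EH, T = H + 21.8·(0.9993, -0.03664) = (41.25, 19.37). So T.x = 41.25.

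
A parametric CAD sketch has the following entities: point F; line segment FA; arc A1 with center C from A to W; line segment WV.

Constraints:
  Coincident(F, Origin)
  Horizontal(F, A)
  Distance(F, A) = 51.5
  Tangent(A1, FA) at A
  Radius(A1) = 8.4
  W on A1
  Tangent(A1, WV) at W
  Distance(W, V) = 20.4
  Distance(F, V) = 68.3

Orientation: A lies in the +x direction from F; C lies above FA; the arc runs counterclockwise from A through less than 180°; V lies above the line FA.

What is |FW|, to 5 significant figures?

60.270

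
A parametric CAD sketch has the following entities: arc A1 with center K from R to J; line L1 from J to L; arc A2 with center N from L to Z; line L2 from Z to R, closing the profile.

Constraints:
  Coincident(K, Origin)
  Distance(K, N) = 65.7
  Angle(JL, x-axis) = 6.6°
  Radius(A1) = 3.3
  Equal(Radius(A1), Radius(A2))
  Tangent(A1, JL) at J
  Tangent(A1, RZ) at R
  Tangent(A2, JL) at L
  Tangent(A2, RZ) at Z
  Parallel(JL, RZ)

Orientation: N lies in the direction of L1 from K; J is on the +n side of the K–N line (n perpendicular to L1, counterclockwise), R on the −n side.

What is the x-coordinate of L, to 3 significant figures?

64.9

Tangency of A1 to both parallel lines with radius 3.3 puts J and R at K ± 3.3·n: J = (-0.379, 3.28), R = (0.379, -3.28). Equal radii place L and Z the same way about N: L = N + 3.3·n = (64.9, 10.8), Z = N − 3.3·n = (65.6, 4.27). So L.x = 64.9.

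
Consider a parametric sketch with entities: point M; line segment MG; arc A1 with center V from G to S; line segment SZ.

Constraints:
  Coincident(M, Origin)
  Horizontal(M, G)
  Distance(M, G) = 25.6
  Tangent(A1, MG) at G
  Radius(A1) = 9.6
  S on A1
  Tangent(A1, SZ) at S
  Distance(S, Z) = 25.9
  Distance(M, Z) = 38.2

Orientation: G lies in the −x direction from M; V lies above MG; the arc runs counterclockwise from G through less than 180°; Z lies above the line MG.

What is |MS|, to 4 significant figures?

18.48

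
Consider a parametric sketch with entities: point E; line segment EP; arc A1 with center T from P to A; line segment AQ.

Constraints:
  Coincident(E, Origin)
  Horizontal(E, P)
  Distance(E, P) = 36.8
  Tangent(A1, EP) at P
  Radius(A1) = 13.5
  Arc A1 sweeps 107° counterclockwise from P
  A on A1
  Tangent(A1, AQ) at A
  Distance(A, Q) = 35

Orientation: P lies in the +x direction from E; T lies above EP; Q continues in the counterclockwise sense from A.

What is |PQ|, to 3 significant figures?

51.0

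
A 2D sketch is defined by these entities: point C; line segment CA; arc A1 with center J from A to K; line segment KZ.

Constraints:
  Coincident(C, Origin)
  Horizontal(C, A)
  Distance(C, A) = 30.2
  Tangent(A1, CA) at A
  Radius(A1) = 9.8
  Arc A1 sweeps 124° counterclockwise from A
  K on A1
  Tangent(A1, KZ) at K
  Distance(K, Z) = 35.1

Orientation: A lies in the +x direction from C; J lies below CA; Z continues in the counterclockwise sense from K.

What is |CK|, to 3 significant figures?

26.8

Tangency of A1 to CA means the radius JA is perpendicular to CA, so J = A + (0, -9.8) = (30.2, -9.80). On A1, A sits at bearing 90° from J; a 124° counterclockwise sweep puts K at bearing 214°, so K = J + 9.8·(cos 214°, sin 214°) = (22.1, -15.3). Then |CK| = |K − C| = 26.8.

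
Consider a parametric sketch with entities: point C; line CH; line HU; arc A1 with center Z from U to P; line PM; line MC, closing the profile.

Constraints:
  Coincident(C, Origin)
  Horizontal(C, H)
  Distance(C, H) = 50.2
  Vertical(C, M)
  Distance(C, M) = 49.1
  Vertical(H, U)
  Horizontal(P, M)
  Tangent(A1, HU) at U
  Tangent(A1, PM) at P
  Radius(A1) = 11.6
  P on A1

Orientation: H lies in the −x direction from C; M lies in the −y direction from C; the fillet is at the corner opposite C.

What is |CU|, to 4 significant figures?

62.66

C is at the origin; CH is horizontal with |CH| = 50.2 and H on the −x side, so H = (-50.20, 0.000). CM is vertical with |CM| = 49.1 and M on the −y side, so M = (0.000, -49.10). The virtual corner opposite C is at (-50.20, -49.10). Tangency of A1 to HU means the radius ZU is perpendicular to HU and tangency of A1 to PM means the radius ZP is perpendicular to PM, with radius 11.6, so the center Z sits 11.6 in from both sides at Z = (-38.60, -37.50). That places the tangent points at U = (-50.20, -37.50) on HU and P = (-38.60, -49.10) on PM. Then |CU| = |U − C| = 62.66.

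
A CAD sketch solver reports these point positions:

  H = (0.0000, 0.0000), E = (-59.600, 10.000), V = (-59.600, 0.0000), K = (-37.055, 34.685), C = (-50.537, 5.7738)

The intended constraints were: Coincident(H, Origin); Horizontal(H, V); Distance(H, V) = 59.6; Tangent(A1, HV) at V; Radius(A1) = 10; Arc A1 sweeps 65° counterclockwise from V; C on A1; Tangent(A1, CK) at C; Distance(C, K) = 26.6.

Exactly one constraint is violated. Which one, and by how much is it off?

Distance(C, K) = 26.6 — off by 5.30.

H = (0.00, 0.00) ✓; H.y = 0.00, V.y = 0.00 ✓; |HV| = 59.60 ✓; ∠(EV, VH) = 90.00° ✓; |EV| = 10.00 ✓; bearing(E→C) − bearing(E→V) = 65.00° ✓; |EC| = 10.00 ✓; ∠(EC, CK) = 90.00° ✓; |CK| = 31.90 ✗.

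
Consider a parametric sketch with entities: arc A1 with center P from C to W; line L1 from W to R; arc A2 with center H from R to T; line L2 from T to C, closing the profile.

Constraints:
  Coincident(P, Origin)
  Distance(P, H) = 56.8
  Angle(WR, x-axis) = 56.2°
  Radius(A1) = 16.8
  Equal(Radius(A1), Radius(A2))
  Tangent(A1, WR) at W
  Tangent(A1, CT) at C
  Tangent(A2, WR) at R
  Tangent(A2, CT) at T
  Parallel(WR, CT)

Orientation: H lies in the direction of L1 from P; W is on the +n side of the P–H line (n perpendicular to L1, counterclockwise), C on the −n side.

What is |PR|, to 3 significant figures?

59.2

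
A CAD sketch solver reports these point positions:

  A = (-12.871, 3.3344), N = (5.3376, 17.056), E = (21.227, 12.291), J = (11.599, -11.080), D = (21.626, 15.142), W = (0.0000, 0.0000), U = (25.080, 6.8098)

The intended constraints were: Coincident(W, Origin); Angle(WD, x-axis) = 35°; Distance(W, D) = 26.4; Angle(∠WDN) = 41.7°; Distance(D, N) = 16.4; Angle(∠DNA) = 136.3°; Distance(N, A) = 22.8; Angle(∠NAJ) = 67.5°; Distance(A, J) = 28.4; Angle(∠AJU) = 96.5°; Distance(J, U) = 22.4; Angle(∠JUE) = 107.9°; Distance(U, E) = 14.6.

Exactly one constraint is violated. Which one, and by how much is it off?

Distance(U, E) = 14.6 — off by 7.90.

W = (0.00, 0.00) ✓; WD at 35.00° ✓; |WD| = 26.40 ✓; ∠WDN = 41.70° ✓; |DN| = 16.40 ✓; ∠DNA = 136.3° ✓; |NA| = 22.80 ✓; ∠NAJ = 67.50° ✓; |AJ| = 28.40 ✓; ∠AJU = 96.50° ✓; |JU| = 22.40 ✓; ∠JUE = 107.9° ✓; |UE| = 6.700 ✗.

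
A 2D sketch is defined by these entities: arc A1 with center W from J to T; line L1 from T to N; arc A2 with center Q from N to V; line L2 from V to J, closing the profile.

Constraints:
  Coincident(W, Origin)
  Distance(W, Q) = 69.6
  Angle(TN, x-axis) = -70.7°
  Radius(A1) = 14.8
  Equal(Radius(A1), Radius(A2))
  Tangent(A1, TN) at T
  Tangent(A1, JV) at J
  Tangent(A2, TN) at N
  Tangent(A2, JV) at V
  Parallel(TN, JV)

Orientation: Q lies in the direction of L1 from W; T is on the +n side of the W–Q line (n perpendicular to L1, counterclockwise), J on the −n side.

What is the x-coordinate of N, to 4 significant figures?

36.97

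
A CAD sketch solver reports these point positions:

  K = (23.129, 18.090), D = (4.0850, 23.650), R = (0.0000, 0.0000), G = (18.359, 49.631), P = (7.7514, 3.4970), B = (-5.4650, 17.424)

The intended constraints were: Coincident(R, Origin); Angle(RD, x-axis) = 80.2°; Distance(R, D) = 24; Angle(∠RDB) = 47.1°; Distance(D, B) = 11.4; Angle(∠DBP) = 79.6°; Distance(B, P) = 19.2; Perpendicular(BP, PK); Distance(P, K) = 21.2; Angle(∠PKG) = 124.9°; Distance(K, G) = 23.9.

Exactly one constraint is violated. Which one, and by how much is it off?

Distance(K, G) = 23.9 — off by 8.00.

R = (0.00, 0.00) ✓; RD at 80.20° ✓; |RD| = 24.00 ✓; ∠RDB = 47.10° ✓; |DB| = 11.40 ✓; ∠DBP = 79.60° ✓; |BP| = 19.20 ✓; ∠(BP, PK) = 90.00° ✓; |PK| = 21.20 ✓; ∠PKG = 124.9° ✓; |KG| = 31.90 ✗.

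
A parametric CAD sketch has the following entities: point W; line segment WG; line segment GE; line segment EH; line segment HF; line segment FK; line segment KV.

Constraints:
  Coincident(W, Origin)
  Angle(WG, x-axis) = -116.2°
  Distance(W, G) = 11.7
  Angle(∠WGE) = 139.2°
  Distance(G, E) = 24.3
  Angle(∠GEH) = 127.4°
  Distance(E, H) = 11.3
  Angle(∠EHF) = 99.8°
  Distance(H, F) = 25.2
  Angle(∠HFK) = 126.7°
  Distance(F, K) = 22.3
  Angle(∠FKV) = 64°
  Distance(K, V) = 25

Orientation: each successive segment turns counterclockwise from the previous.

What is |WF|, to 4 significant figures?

30.29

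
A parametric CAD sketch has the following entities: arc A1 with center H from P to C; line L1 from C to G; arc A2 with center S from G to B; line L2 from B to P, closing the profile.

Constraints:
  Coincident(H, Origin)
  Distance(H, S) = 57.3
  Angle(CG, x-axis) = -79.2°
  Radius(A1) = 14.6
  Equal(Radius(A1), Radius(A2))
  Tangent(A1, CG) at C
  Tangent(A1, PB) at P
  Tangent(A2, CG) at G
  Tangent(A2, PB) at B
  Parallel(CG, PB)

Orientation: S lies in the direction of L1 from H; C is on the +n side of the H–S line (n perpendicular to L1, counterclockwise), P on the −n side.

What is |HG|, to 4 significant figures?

59.13

Tangency of A1 to both parallel lines with radius 14.6 puts C and P at H ± 14.6·n: C = (14.34, 2.736), P = (-14.34, -2.736). Equal radii place G and B the same way about S: G = S + 14.6·n = (25.08, -53.55), B = S − 14.6·n = (-3.604, -59.02). Then |HG| = |G − H| = 59.13.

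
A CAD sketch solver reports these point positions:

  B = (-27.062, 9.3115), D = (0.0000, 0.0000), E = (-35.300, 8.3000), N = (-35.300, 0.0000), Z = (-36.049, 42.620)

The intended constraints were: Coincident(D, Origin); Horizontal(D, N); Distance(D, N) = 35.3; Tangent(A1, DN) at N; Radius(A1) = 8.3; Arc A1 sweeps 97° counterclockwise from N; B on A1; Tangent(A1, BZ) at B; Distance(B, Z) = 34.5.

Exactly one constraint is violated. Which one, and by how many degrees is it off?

Tangent(A1, BZ) at B — off by 8.10°.

D = (0.00, 0.00) ✓; D.y = 0.00, N.y = 0.00 ✓; |DN| = 35.30 ✓; ∠(EN, ND) = 90.00° ✓; |EN| = 8.300 ✓; bearing(E→B) − bearing(E→N) = 97.00° ✓; |EB| = 8.300 ✓; ∠(EB, BZ) = 81.90° ✗; |BZ| = 34.50 ✓.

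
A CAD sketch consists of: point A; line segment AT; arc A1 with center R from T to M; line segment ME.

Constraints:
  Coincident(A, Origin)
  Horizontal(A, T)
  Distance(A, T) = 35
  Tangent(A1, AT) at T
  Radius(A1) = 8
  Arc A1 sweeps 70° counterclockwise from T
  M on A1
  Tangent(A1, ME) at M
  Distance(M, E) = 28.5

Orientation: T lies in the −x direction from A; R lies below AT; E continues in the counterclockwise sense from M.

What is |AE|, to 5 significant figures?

61.307

On A1, T sits at bearing 90° from R; a 70° counterclockwise sweep puts M at bearing 160°, so M = R + 8.0·(cos 160°, sin 160°) = (-42.518, -5.2638). The tangent condition forces RM to be normal to ME, so ME runs along (−sin 160°, cos 160°); with |ME| = 28.5, E = (-52.265, -32.045). Then |AE| = |E − A| = 61.307.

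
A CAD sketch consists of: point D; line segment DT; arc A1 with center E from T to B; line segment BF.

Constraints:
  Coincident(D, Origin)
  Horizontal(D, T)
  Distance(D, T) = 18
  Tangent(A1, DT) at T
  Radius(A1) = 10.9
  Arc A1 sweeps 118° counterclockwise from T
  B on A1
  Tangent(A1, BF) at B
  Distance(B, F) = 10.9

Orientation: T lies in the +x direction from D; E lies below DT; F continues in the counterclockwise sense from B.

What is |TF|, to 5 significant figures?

26.034

On A1, T sits at bearing 90° from E; a 118° counterclockwise sweep puts B at bearing 208°, so B = E + 10.9·(cos 208°, sin 208°) = (8.3759, -16.017). Tangency of A1 to BF means the radius EB is perpendicular to BF, so BF runs along (−sin 208°, cos 208°); with |BF| = 10.9, F = (13.493, -25.641). Then |TF| = |F − T| = 26.034.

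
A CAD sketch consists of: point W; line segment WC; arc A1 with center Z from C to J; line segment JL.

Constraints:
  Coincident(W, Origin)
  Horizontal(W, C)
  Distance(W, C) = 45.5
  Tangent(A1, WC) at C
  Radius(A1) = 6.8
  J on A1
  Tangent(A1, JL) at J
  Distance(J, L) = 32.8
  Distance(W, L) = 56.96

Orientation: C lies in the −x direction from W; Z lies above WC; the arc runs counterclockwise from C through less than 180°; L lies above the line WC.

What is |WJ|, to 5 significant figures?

39.374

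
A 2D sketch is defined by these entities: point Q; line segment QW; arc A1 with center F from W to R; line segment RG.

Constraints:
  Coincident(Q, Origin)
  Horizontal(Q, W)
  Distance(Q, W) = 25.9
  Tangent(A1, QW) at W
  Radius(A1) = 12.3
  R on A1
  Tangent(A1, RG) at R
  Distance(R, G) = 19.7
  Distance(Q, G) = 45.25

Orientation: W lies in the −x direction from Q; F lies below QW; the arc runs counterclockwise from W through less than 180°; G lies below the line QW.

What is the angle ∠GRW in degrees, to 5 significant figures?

121.81°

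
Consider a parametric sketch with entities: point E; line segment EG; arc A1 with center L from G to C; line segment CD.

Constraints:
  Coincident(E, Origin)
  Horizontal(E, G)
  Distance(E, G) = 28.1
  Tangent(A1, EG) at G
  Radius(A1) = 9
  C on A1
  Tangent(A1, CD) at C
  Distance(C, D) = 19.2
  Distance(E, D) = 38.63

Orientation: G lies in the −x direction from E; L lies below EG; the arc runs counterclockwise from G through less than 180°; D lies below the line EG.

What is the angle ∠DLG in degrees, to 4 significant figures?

170.1°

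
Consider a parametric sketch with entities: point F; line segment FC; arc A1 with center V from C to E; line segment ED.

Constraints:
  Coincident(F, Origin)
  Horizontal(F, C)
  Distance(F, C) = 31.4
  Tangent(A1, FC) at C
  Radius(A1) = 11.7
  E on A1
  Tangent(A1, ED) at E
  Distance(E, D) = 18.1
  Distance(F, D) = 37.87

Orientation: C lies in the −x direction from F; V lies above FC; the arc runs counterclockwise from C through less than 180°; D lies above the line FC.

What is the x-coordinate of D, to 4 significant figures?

-21.77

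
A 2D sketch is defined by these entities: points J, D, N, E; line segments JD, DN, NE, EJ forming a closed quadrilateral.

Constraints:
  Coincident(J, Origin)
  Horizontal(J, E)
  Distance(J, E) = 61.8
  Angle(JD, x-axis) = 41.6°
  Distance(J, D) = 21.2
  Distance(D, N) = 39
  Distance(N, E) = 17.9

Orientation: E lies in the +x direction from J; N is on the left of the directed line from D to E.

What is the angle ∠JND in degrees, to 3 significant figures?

13.2°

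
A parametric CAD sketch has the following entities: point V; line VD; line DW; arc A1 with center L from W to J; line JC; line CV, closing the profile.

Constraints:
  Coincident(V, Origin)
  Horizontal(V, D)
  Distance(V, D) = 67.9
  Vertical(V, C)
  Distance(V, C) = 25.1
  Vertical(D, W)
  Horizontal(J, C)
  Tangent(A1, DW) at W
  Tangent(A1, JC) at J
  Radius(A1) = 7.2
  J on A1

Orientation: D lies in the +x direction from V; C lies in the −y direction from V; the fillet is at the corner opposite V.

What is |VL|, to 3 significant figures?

63.3

VC is vertical with |VC| = 25.1 and C on the −y side, so C = (0.00, -25.1). The virtual corner opposite V is at (67.9, -25.1). The tangent condition forces LW to be normal to DW and A1 meets JC tangentially, so LJ is at right angles to JC, with radius 7.2, so the center L sits 7.2 in from both sides at L = (60.7, -17.9). Then |VL| = |L − V| = 63.3.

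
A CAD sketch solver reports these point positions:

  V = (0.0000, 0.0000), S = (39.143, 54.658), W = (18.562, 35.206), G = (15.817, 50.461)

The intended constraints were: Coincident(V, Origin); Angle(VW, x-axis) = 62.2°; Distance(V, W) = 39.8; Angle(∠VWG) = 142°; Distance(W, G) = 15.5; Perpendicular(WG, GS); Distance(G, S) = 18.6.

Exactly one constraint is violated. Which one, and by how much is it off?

Distance(G, S) = 18.6 — off by 5.10.

V = (0.00, 0.00) ✓; VW at 62.20° ✓; |VW| = 39.80 ✓; ∠VWG = 142.0° ✓; |WG| = 15.50 ✓; ∠(WG, GS) = 90.00° ✓; |GS| = 23.70 ✗.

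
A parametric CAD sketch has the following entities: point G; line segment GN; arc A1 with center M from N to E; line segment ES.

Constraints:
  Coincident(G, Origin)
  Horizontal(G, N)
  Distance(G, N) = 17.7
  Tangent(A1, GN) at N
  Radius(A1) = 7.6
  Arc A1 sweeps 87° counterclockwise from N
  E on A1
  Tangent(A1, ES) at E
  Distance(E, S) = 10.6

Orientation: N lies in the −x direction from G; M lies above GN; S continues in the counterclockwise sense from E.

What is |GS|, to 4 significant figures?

20.19

G is at the origin; G and N share the same y with |GN| = 17.7 and N on the −x side, so N = (-17.70, 0.000). Since A1 is tangent to GN there, MN ⟂ GN, so M = N + (0, 7.6) = (-17.70, 7.600). On A1, N sits at bearing -90° from M; an 87° counterclockwise sweep puts E at bearing -3°, so E = M + 7.6·(cos -3°, sin -3°) = (-10.11, 7.202). The tangent condition forces ME to be normal to ES, so ES runs along (−sin -3°, cos -3°); with |ES| = 10.6, S = (-9.556, 17.79). Then |GS| = |S − G| = 20.19.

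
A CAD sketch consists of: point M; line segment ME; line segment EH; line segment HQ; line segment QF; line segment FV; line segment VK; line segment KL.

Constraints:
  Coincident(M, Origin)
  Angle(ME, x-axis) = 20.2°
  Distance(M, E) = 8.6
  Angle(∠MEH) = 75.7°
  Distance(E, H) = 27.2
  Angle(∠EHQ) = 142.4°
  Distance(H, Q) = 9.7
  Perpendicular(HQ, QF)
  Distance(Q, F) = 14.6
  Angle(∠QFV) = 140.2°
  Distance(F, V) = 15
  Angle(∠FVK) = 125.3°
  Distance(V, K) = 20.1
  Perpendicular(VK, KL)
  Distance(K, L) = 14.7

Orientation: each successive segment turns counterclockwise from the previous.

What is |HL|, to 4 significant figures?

21.23

M is at the origin; ME runs at 20.2° with length 8.6, so E = (8.071, 2.970). ∠MEH = 75.7° gives EH at 124.5° from the x-axis; with |EH| = 27.2, H = (-7.335, 25.39). ∠EHQ = 142.4° gives HQ at 162.1° from the x-axis; with |HQ| = 9.7, Q = (-16.57, 28.37). The perpendicularity gives QF at right angles to HQ, so QF runs at -107.9°; with |QF| = 14.6, F = (-21.05, 14.47). ∠QFV = 140.2° gives FV at -68.10° from the x-axis; with |FV| = 15.0, V = (-15.46, 0.5563). ∠FVK = 125.3° gives VK at -13.40° from the x-axis; with |VK| = 20.1, K = (4.095, -4.102). VK ⟂ KL, so KL runs at 76.60°; with |KL| = 14.7, L = (7.501, 10.20). Then |HL| = |L − H| = 21.23.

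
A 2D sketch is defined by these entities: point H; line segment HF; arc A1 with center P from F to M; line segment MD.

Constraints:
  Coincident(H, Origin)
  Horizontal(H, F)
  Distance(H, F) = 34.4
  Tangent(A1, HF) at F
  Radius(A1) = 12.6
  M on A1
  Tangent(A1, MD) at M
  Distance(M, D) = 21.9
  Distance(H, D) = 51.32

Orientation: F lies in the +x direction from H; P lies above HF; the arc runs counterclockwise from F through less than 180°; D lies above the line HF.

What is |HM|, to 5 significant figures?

49.113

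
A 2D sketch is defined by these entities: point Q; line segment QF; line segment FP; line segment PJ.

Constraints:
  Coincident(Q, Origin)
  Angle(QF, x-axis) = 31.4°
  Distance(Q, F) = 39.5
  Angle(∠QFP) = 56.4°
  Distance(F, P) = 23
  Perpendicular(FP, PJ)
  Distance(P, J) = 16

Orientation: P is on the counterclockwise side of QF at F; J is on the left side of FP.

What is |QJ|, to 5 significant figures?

16.939

Q is at the origin; QF runs at 31.4° with length 39.5, so F = 39.5·(cos 31.4°, sin 31.4°) = (33.715, 20.580). ∠QFP = 56.4°, so FP runs at 31.4° + (180° − 56.4°) = 155.00° from the x-axis; with |FP| = 23.0, P = F + 23.0·(cos 155.00°, sin 155.00°) = (12.870, 30.300). The perpendicularity gives PJ at right angles to FP; with |PJ| = 16.0 on the left of FP, J = P + 16.0·(-0.42262, -0.90631) = (6.1083, 15.799). Then |QJ| = |J − Q| = 16.939.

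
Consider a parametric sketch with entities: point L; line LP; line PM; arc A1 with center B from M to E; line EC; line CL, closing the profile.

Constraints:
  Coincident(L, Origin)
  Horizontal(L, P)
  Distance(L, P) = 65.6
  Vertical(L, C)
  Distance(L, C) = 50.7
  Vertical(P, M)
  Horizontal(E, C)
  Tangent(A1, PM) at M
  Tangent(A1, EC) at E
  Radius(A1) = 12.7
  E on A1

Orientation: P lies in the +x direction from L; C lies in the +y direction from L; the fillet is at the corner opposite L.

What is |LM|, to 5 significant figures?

75.811

The virtual corner opposite L is at (65.600, 50.700). A1 meets PM tangentially, so BM is at right angles to PM and tangency of A1 to EC means the radius BE is perpendicular to EC, with radius 12.7, so the center B sits 12.7 in from both sides at B = (52.900, 38.000). That places the tangent points at M = (65.600, 38.000) on PM and E = (52.900, 50.700) on EC. Then |LM| = |M − L| = 75.811.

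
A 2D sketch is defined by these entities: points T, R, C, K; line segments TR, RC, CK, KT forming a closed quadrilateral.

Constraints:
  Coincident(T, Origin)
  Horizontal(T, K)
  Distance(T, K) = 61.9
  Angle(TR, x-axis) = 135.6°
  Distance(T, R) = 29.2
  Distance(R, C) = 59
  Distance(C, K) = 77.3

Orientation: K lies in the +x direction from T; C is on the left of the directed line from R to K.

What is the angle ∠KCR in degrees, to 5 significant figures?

76.113°

T is at the origin; T and K share the same y with |TK| = 61.9 and K in +x, so K = (61.9, 0). TR runs at 135.6° with |TR| = 29.2, so R = (-20.863, 20.430). C is determined by |RC| = 59.0 and |CK| = 77.3 together: it lies at the intersection of circle(R, 59.0) and circle(K, 77.3). With |RK| = 85.247, the foot of the radical line on RK is 27.994 from R and the perpendicular offset is √(59.0² − 27.994²) = 51.936. Taking the left-of-RK solution: C = (18.762, 64.144).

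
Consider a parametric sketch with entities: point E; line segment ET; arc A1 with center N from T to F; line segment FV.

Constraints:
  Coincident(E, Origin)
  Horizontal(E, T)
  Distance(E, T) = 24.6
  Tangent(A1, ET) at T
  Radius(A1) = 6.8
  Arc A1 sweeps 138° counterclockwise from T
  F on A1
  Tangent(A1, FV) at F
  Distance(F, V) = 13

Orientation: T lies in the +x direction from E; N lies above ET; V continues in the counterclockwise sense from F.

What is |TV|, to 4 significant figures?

21.18

E is at the origin; E and T share the same y with |ET| = 24.6 and T on the +x side, so T = (24.60, 0.000). Since A1 is tangent to ET there, NT ⟂ ET, so N = T + (0, 6.8) = (24.60, 6.800). On A1, T sits at bearing -90° from N; a 138° counterclockwise sweep puts F at bearing 48°, so F = N + 6.8·(cos 48°, sin 48°) = (29.15, 11.85). Since A1 is tangent to FV there, NF ⟂ FV, so FV runs along (−sin 48°, cos 48°); with |FV| = 13.0, V = (19.49, 20.55). Then |TV| = |V − T| = 21.18.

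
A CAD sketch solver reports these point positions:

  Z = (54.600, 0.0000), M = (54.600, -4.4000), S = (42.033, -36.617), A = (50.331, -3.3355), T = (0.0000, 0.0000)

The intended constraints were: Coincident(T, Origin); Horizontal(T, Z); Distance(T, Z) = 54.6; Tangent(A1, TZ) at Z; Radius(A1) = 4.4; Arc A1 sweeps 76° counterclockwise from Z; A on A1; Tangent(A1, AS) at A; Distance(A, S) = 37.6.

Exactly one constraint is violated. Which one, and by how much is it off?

Distance(A, S) = 37.6 — off by 3.30.

T = (0.00, 0.00) ✓; T.y = 0.00, Z.y = 0.00 ✓; |TZ| = 54.60 ✓; ∠(MZ, ZT) = 90.00° ✓; |MZ| = 4.400 ✓; bearing(M→A) − bearing(M→Z) = 76.00° ✓; |MA| = 4.400 ✓; ∠(MA, AS) = 90.00° ✓; |AS| = 34.30 ✗.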